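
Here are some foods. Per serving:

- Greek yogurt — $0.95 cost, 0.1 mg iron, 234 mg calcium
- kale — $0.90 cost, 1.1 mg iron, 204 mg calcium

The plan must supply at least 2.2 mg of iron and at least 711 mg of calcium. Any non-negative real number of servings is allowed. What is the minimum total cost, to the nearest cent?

A basic optimal solution has at most two foods positive. Try each food alone and each pair with both targets met exactly.
Greek yogurt only: max(2.2/0.1, 711/234) = 22 servings → $20.90.
kale only: max(2.2/1.1, 711/204) = 3.485 servings → $3.14.
Greek yogurt + kale with both tight: 1.406 servings and 1.872 servings → $3.02.
The minimum over all feasible corners is $3.02.

$3.02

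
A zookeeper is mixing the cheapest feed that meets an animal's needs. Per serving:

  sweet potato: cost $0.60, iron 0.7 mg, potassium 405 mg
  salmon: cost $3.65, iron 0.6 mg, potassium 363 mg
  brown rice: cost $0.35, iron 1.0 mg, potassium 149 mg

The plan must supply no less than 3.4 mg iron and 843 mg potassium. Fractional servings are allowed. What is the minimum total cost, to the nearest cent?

$1.59

For a min-cost LP with two ≥-constraints, a basic feasible solution has at most two positive variables.
sweet potato only: max(3.4/0.7, 843/405) = 4.857 servings → $2.91.
salmon only: max(3.4/0.6, 843/363) = 5.667 servings → $20.68.
brown rice only: max(3.4/1.0, 843/149) = 5.658 servings → $1.98.
sweet potato + salmon: the both-tight solution has a negative serving — not a feasible corner.
sweet potato + brown rice with both tight: 1.119 servings and 2.617 servings → $1.59.
salmon + brown rice with both tight: 1.23 servings and 2.662 servings → $5.42.
The minimum over all feasible corners is $1.59.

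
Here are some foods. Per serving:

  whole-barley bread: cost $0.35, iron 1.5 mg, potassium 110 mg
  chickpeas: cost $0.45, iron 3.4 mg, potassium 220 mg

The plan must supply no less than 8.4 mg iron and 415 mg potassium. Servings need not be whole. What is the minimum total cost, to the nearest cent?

$1.11

whole-barley bread only: max(8.4/1.5, 415/110) = 5.6 servings → $1.96.
chickpeas only: max(8.4/3.4, 415/220) = 2.471 servings → $1.11.
whole-barley bread + chickpeas: intersection lies outside the first quadrant.
Cheapest feasible corner: $1.11.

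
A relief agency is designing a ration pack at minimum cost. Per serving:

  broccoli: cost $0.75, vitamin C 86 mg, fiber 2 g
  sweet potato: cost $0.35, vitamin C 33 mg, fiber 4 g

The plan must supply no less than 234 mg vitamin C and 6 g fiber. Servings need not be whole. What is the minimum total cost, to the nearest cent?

$2.05

A basic optimal solution has at most two foods positive. Try each food alone and each pair with both targets met exactly.
broccoli only: max(234/86, 6/2) = 3 servings → $2.25.
sweet potato only: max(234/33, 6/4) = 7.091 servings → $2.48.
broccoli + sweet potato with both tight: 2.655 servings and 0.1727 servings → $2.05.
Cheapest feasible corner: $2.05.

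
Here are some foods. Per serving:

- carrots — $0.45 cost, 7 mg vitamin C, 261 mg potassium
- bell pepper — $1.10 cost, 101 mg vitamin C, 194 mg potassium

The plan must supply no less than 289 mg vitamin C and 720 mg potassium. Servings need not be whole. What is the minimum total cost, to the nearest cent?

$3.40

Two binding constraints pin down two serving amounts, so the optimal mix uses at most two foods. The candidates are each food alone (scaled to the tighter of vitamin C/potassium) and each pair with both constraints tight.
carrots only: max(289/7, 720/261) = 41.29 servings → $18.58.
bell pepper only: max(289/101, 720/194) = 3.711 servings → $4.08.
carrots + bell pepper with both tight: 0.6661 servings and 2.815 servings → $3.40.
So the least-cost plan costs $3.40.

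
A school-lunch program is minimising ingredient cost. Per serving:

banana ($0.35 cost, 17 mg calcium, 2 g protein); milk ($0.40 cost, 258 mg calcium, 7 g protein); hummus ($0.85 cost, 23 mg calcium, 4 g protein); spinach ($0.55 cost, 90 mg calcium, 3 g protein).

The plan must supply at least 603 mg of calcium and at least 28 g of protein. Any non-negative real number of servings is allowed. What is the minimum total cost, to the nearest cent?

banana only: max(603/17, 28/2) = 35.47 servings → $12.41.
milk only: max(603/258, 28/7) = 4 servings → $1.60.
hummus only: max(603/23, 28/4) = 26.22 servings → $22.28.
spinach only: max(603/90, 28/3) = 9.333 servings → $5.13.
banana + milk with both tight: 7.564 servings and 1.839 servings → $3.38.
banana + hummus with both targets exact would need a negative amount; discard.
banana + spinach with both tight: 5.512 servings and 5.659 servings → $5.04.
milk + hummus with both tight: 2.03 servings and 3.448 servings → $3.74.
milk + spinach: the both-tight solution has a negative serving — not a feasible corner.
hummus + spinach with both tight: 2.443 servings and 6.076 servings → $5.42.
Cheapest feasible corner: $1.60.

$1.60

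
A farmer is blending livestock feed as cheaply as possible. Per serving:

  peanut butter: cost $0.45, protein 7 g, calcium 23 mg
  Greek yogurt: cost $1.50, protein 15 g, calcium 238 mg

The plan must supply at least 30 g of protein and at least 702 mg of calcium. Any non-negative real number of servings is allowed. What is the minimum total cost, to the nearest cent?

Minimising a linear cost over {protein ≥ 30, calcium ≥ 702, servings ≥ 0} — the optimum is at a vertex, using one or two foods.
peanut butter only: max(30/7, 702/23) = 30.52 servings → $13.73.
Greek yogurt only: max(30/15, 702/238) = 2.95 servings → $4.42.
peanut butter + Greek yogurt: the both-tight solution has a negative serving — not a feasible corner.
So the least-cost plan costs $4.42.

$4.42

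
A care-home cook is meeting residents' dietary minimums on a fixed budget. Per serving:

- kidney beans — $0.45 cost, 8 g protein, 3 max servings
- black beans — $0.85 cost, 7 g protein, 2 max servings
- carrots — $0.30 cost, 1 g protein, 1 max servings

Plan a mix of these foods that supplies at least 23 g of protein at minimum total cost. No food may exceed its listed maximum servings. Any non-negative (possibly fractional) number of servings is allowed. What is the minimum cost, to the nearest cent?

Cost per g of protein: kidney beans $0.0563, black beans $0.1214, carrots $0.3000.
Take 2.875 servings of kidney beans: +23.0 g protein for $1.29 (total $1.29, still need 0.0 g).
Filling from the cheapest source first is optimal under one linear minimum: $1.29.

$1.29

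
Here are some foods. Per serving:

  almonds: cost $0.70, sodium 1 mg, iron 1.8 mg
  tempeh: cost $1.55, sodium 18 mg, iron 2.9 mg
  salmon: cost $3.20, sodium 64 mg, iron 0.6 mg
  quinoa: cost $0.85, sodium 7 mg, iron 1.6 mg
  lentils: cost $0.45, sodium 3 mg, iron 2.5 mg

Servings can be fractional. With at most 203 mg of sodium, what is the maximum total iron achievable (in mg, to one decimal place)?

Iron per mg sodium: almonds 1.8, lentils 0.8333, quinoa 0.2286, tempeh 0.1611, salmon 0.009375.
With no serving limits, spend the whole sodium allowance on almonds: 203 mg / 1 mg × 1.8 mg = 365.4 mg.

365.4 mg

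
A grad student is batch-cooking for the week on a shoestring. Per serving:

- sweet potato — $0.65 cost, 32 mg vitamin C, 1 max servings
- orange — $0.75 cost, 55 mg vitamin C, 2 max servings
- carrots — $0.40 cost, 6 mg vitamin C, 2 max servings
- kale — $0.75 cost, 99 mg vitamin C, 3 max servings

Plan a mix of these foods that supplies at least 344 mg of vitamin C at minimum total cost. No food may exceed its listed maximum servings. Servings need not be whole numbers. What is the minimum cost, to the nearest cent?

$2.89

Cost per mg of vitamin C: kale $0.0076, orange $0.0136, sweet potato $0.0203, carrots $0.0667.
Take 3 servings of kale: +297.0 mg vitamin C for $2.25 (total $2.25, still need 47.0 mg).
Take 0.8545 servings of orange: +47.0 mg vitamin C for $0.64 (total $2.89, still need 0.0 mg).
Greedy by cheapest-per-mg is optimal for a single linear constraint, so the minimum cost is $2.89.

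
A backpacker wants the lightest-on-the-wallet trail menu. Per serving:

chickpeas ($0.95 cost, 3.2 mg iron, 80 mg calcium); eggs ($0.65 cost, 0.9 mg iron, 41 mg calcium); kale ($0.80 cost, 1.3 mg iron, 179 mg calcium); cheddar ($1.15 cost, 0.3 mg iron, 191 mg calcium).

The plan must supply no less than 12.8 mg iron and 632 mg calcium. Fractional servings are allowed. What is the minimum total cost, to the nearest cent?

An LP optimum is at a vertex; with two nutrient constraints at most two foods are used. Check each candidate.
chickpeas only: max(12.8/3.2, 632/80) = 7.9 servings → $7.50.
eggs only: max(12.8/0.9, 632/41) = 15.41 servings → $10.02.
kale only: max(12.8/1.3, 632/179) = 9.846 servings → $7.88.
cheddar only: max(12.8/0.3, 632/191) = 42.67 servings → $49.07.
chickpeas + eggs: intersection lies outside the first quadrant.
chickpeas + kale with both tight: 3.135 servings and 2.13 servings → $4.68.
chickpeas + cheddar with both tight: 3.841 servings and 1.7 servings → $5.60.
eggs + kale with both tight: 13.63 servings and 0.4082 servings → $9.19.
eggs + cheddar with both tight: 14.13 servings and 0.2757 servings → $9.50.
kale + cheddar with both targets exact would need a negative amount; discard.
The minimum over all feasible corners is $4.68.

$4.68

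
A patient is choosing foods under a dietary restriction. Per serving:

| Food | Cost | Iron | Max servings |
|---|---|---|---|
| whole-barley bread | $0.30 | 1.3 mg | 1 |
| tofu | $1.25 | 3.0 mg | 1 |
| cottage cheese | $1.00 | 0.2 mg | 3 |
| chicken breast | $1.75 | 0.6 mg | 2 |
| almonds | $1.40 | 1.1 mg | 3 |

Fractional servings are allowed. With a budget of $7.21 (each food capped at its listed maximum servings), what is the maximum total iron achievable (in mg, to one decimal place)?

Iron per dollar: whole-barley bread 4.333, tofu 2.4, almonds 0.7857, chicken breast 0.3429, cottage cheese 0.2.
Take 1 serving of whole-barley bread: spends $0.30, +1.3 mg iron (running total 1.3 mg).
Take 1 serving of tofu: spends $1.25, +3.0 mg iron (running total 4.3 mg).
Take 3 servings of almonds: spends $4.20, +3.3 mg iron (running total 7.6 mg).
Take 0.8343 servings of chicken breast: spends $1.46, +0.5 mg iron (running total 8.1 mg).
Filling greedily by iron-per-dollar is optimal for one linear limit, giving 8.1 mg.

8.1 mg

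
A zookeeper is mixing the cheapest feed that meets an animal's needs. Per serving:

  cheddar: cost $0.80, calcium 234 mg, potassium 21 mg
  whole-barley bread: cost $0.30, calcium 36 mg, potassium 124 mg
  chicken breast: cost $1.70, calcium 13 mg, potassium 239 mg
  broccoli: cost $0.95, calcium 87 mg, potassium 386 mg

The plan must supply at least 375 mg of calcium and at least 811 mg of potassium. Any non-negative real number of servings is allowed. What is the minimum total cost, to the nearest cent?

cheddar only: max(375/234, 811/21) = 38.62 servings → $30.90.
whole-barley bread only: max(375/36, 811/124) = 10.42 servings → $3.12.
chicken breast only: max(375/13, 811/239) = 28.85 servings → $49.04.
broccoli only: max(375/87, 811/386) = 4.31 servings → $4.09.
cheddar + whole-barley bread with both tight: 0.6123 servings and 6.437 servings → $2.42.
cheddar + chicken breast with both tight: 1.421 servings and 3.268 servings → $6.69.
cheddar + broccoli with both tight: 0.8384 servings and 2.055 servings → $2.62.
whole-barley bread + chicken breast with both targets exact would need a negative amount; discard.
whole-barley bread + broccoli: the both-tight solution has a negative serving — not a feasible corner.
chicken breast + broccoli: the both-tight solution has a negative serving — not a feasible corner.
So the least-cost plan costs $2.42.

$2.42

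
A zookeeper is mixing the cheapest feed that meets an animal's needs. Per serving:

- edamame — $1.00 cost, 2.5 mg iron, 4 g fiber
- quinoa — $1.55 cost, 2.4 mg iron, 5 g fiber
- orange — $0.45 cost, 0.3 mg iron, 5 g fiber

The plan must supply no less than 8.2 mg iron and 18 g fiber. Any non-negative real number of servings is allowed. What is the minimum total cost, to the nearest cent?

Check every corner: each single food scaled to meet both minima, and each pair solved so both constraints bind.
edamame only: max(8.2/2.5, 18/4) = 4.5 servings → $4.50.
quinoa only: max(8.2/2.4, 18/5) = 3.6 servings → $5.58.
orange only: max(8.2/0.3, 18/5) = 27.33 servings → $12.30.
edamame + quinoa with both targets exact would need a negative amount; discard.
edamame + orange with both tight: 3.15 servings and 1.08 servings → $3.64.
quinoa + orange with both tight: 3.39 servings and 0.2095 servings → $5.35.
The minimum over all feasible corners is $3.64.

$3.64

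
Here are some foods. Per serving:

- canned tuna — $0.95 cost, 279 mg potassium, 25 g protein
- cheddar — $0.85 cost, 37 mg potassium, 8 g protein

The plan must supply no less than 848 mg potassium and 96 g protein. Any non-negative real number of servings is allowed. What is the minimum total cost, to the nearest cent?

Minimising a linear cost over {potassium ≥ 848, protein ≥ 96, servings ≥ 0} — the optimum is at a vertex, using one or two foods.
canned tuna only: max(848/279, 96/25) = 3.84 servings → $3.65.
cheddar only: max(848/37, 96/8) = 22.92 servings → $19.48.
canned tuna + cheddar with both tight: 2.473 servings and 4.272 servings → $5.98.
So the least-cost plan costs $3.65.

$3.65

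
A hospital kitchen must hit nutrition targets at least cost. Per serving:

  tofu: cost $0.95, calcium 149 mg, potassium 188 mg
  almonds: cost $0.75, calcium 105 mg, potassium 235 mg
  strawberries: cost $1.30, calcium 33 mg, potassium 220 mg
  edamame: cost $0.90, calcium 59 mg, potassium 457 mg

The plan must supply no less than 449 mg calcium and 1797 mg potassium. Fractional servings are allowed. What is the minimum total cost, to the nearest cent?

Compare the cost at each extreme point of the feasible region.
tofu only: max(449/149, 1797/188) = 9.559 servings → $9.08.
almonds only: max(449/105, 1797/235) = 7.647 servings → $5.74.
strawberries only: max(449/33, 1797/220) = 13.61 servings → $17.69.
edamame only: max(449/59, 1797/457) = 7.61 servings → $6.85.
tofu + almonds: intersection lies outside the first quadrant.
tofu + strawberries with both tight: 1.486 servings and 6.899 servings → $10.38.
tofu + edamame with both tight: 1.74 servings and 3.216 servings → $4.55.
almonds + strawberries with both tight: 2.573 servings and 5.42 servings → $8.98.
almonds + edamame with both tight: 2.907 servings and 2.438 servings → $4.37.
strawberries + edamame: the both-tight solution has a negative serving — not a feasible corner.
The minimum over all feasible corners is $4.37.

$4.37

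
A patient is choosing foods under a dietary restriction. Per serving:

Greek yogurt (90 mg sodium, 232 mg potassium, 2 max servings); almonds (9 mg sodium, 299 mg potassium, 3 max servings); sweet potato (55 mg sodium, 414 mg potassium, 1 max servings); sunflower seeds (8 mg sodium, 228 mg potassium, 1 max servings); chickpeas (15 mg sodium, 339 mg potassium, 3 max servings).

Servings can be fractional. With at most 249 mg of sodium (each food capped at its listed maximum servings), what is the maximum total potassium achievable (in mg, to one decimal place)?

2849.9 mg

Potassium per mg sodium: almonds 33.22, sunflower seeds 28.5, chickpeas 22.6, sweet potato 7.527, Greek yogurt 2.578.
Take 3 servings of almonds: uses 27 mg sodium, +897.0 mg potassium (running total 897.0 mg).
Take 1 serving of sunflower seeds: uses 8 mg sodium, +228.0 mg potassium (running total 1125.0 mg).
Take 3 servings of chickpeas: uses 45 mg sodium, +1017.0 mg potassium (running total 2142.0 mg).
Take 1 serving of sweet potato: uses 55 mg sodium, +414.0 mg potassium (running total 2556.0 mg).
Take 1.267 servings of Greek yogurt: uses 114 mg sodium, +293.9 mg potassium (running total 2849.9 mg).
Filling greedily by potassium-per-mg sodium is optimal for one linear limit, giving 2849.9 mg.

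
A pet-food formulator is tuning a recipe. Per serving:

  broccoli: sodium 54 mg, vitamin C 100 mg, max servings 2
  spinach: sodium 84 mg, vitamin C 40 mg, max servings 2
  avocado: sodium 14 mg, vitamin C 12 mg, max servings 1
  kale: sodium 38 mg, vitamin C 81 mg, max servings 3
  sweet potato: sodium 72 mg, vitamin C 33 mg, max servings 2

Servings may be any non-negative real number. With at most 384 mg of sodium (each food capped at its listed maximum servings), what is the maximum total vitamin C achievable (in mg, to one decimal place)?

525.5 mg

Vitamin C per mg sodium: kale 2.132, broccoli 1.852, avocado 0.8571, spinach 0.4762, sweet potato 0.4583.
Take 3 servings of kale: uses 114 mg sodium, +243.0 mg vitamin C (running total 243.0 mg).
Take 2 servings of broccoli: uses 108 mg sodium, +200.0 mg vitamin C (running total 443.0 mg).
Take 1 serving of avocado: uses 14 mg sodium, +12.0 mg vitamin C (running total 455.0 mg).
Take 1.762 servings of spinach: uses 148 mg sodium, +70.5 mg vitamin C (running total 525.5 mg).
Greedy by best ratio exhausts the sodium allowance optimally: 525.5 mg.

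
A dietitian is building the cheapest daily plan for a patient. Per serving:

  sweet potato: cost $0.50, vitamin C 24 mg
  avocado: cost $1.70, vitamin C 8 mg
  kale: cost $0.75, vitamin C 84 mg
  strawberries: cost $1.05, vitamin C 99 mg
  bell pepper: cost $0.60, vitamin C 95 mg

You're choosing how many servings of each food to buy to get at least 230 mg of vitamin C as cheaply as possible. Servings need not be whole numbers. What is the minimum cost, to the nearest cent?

$1.45

Cost per mg of vitamin C: bell pepper $0.0063, kale $0.0089, strawberries $0.0106, sweet potato $0.0208, avocado $0.2125.
With no serving limits, use only bell pepper: 230 mg / 95 mg = 2.421 servings × $0.60 = $1.45.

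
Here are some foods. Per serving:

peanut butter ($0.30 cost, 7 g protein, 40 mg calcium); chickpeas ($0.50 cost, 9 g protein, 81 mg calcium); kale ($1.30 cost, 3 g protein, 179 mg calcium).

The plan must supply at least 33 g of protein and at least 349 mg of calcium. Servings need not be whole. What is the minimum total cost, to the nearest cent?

peanut butter only: max(33/7, 349/40) = 8.725 servings → $2.62.
chickpeas only: max(33/9, 349/81) = 4.309 servings → $2.15.
kale only: max(33/3, 349/179) = 11 servings → $14.30.
peanut butter + chickpeas: intersection lies outside the first quadrant.
peanut butter + kale with both tight: 4.289 servings and 0.9912 servings → $2.58.
chickpeas + kale with both tight: 3.553 servings and 0.3421 servings → $2.22.
Cheapest feasible corner: $2.15.

$2.15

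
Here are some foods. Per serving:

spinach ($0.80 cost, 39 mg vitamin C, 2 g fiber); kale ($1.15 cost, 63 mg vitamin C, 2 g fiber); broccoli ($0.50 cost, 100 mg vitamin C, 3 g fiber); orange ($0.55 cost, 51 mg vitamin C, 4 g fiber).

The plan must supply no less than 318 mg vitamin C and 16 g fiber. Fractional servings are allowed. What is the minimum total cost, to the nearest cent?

An LP optimum is at a vertex; with two nutrient constraints at most two foods are used. Check each candidate.
spinach only: max(318/39, 16/2) = 8.154 servings → $6.52.
kale only: max(318/63, 16/2) = 8 servings → $9.20.
broccoli only: max(318/100, 16/3) = 5.333 servings → $2.67.
orange only: max(318/51, 16/4) = 6.235 servings → $3.43.
spinach + kale with both tight: 7.75 servings and 0.25 servings → $6.49.
spinach + broccoli with both tight: 7.783 servings and 0.1446 servings → $6.30.
spinach + orange: the both-tight solution has a negative serving — not a feasible corner.
kale + broccoli with both targets exact would need a negative amount; discard.
kale + orange with both tight: 3.04 servings and 2.48 servings → $4.86.
broccoli + orange with both tight: 1.846 servings and 2.615 servings → $2.36.
So the least-cost plan costs $2.36.

$2.36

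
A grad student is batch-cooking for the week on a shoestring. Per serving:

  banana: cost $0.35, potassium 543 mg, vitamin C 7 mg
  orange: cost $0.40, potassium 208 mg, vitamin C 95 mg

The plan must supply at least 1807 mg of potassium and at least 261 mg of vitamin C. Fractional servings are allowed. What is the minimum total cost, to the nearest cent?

$1.85

banana only: max(1807/543, 261/7) = 37.29 servings → $13.05.
orange only: max(1807/208, 261/95) = 8.688 servings → $3.48.
banana + orange with both tight: 2.341 servings and 2.575 servings → $1.85.
Cheapest feasible corner: $1.85.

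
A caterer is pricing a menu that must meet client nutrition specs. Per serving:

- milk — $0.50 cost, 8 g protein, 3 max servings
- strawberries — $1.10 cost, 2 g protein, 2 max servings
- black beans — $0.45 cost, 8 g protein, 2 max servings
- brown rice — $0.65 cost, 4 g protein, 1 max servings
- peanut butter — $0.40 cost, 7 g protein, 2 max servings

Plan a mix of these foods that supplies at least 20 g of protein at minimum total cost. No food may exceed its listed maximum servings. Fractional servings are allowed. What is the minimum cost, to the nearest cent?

$1.13

Cost per g of protein: black beans $0.0563, peanut butter $0.0571, milk $0.0625, brown rice $0.1625, strawberries $0.5500.
Take 2 servings of black beans: +16.0 g protein for $0.90 (total $0.90, still need 4.0 g).
Take 0.5714 servings of peanut butter: +4.0 g protein for $0.23 (total $1.13, still need 0.0 g).
Greedy by cheapest-per-g is optimal for a single linear constraint, so the minimum cost is $1.13.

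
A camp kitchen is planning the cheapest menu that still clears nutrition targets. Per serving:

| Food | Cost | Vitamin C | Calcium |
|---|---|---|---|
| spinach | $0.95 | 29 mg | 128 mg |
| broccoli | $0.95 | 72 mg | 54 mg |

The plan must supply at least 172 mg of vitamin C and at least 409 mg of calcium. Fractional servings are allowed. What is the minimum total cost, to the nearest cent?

$3.76

The cheapest plan sits at a corner of the feasible region — with two constraints it uses at most two foods.
spinach only: max(172/29, 409/128) = 5.931 servings → $5.63.
broccoli only: max(172/72, 409/54) = 7.574 servings → $7.20.
spinach + broccoli with both tight: 2.635 servings and 1.327 servings → $3.76.
Cheapest feasible corner: $3.76.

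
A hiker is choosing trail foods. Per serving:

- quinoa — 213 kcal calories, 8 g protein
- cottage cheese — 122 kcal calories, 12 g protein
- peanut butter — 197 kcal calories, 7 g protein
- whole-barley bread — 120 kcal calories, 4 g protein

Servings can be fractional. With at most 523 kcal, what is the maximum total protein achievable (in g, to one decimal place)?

51.4 g

Protein per kcal: cottage cheese 0.09836, quinoa 0.03756, peanut butter 0.03553, whole-barley bread 0.03333.
With no serving limits, spend the whole calories allowance on cottage cheese: 523 kcal / 122 kcal × 12 g = 51.4 g.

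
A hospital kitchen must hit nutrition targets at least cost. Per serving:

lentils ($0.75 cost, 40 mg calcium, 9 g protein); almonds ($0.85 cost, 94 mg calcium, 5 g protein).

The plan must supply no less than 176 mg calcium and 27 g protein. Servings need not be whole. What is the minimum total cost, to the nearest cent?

This is a tiny linear program; its minimum lies at a vertex of the feasible set. List the vertices and price them.
lentils only: max(176/40, 27/9) = 4.4 servings → $3.30.
almonds only: max(176/94, 27/5) = 5.4 servings → $4.59.
lentils + almonds with both tight: 2.567 servings and 0.7802 servings → $2.59.
Cheapest feasible corner: $2.59.

$2.59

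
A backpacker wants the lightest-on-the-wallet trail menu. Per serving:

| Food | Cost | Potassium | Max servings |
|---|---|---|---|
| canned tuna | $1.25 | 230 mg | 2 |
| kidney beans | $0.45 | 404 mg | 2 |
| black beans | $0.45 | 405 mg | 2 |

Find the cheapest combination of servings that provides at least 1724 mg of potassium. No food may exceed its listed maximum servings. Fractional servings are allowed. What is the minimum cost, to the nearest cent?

Cost per mg of potassium: black beans $0.0011, kidney beans $0.0011, canned tuna $0.0054.
Take 2 servings of black beans: +810.0 mg potassium for $0.90 (total $0.90, still need 914.0 mg).
Take 2 servings of kidney beans: +808.0 mg potassium for $0.90 (total $1.80, still need 106.0 mg).
Take 0.4609 servings of canned tuna: +106.0 mg potassium for $0.58 (total $2.38, still need 0.0 mg).
Greedy by cheapest-per-mg is optimal for a single linear constraint, so the minimum cost is $2.38.

$2.38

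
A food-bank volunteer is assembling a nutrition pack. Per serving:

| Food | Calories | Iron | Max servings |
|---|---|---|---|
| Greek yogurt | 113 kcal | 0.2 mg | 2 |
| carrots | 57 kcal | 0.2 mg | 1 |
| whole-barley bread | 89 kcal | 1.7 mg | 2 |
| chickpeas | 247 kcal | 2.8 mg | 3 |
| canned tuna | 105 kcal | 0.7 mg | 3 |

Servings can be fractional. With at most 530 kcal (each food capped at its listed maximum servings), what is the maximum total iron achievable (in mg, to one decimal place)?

Iron per kcal: whole-barley bread 0.0191, chickpeas 0.01134, canned tuna 0.006667, carrots 0.003509, Greek yogurt 0.00177.
Take 2 servings of whole-barley bread: uses 178 kcal, +3.4 mg iron (running total 3.4 mg).
Take 1.425 servings of chickpeas: uses 352 kcal, +4.0 mg iron (running total 7.4 mg).
Greedy by best ratio exhausts the calories allowance optimally: 7.4 mg.

7.4 mg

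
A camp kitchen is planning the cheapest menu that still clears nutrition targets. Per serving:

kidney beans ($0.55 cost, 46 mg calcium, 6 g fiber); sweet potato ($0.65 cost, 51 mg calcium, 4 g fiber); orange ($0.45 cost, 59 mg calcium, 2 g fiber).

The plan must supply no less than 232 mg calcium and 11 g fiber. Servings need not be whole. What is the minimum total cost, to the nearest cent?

$1.91

For a min-cost LP with two ≥-constraints, a basic feasible solution has at most two positive variables.
kidney beans only: max(232/46, 11/6) = 5.043 servings → $2.77.
sweet potato only: max(232/51, 11/4) = 4.549 servings → $2.96.
orange only: max(232/59, 11/2) = 5.5 servings → $2.48.
kidney beans + sweet potato: the both-tight solution has a negative serving — not a feasible corner.
kidney beans + orange with both tight: 0.7061 servings and 3.382 servings → $1.91.
sweet potato + orange with both tight: 1.381 servings and 2.739 servings → $2.13.
So the least-cost plan costs $1.91.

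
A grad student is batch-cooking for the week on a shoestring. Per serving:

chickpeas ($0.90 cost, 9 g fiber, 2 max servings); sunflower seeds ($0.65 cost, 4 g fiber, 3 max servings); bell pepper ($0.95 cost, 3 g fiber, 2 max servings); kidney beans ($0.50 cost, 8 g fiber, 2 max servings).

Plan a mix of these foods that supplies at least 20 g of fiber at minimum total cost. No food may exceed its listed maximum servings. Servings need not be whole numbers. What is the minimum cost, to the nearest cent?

$1.40

Cost per g of fiber: kidney beans $0.0625, chickpeas $0.1000, sunflower seeds $0.1625, bell pepper $0.3167.
Take 2 servings of kidney beans: +16.0 g fiber for $1.00 (total $1.00, still need 4.0 g).
Take 0.4444 servings of chickpeas: +4.0 g fiber for $0.40 (total $1.40, still need 0.0 g).
Greedy by cheapest-per-g is optimal for a single linear constraint, so the minimum cost is $1.40.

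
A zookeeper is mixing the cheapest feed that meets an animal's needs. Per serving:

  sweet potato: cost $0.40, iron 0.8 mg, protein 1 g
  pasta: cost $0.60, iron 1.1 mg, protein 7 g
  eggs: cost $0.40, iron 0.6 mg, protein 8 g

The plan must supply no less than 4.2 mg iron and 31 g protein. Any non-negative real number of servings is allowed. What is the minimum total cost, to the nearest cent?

Check every corner: each single food scaled to meet both minima, and each pair solved so both constraints bind.
sweet potato only: max(4.2/0.8, 31/1) = 31 servings → $12.40.
pasta only: max(4.2/1.1, 31/7) = 4.429 servings → $2.66.
eggs only: max(4.2/0.6, 31/8) = 7 servings → $2.80.
sweet potato + pasta with both targets exact would need a negative amount; discard.
sweet potato + eggs with both tight: 2.586 servings and 3.552 servings → $2.46.
pasta + eggs with both tight: 3.261 servings and 1.022 servings → $2.37.
The minimum over all feasible corners is $2.37.

$2.37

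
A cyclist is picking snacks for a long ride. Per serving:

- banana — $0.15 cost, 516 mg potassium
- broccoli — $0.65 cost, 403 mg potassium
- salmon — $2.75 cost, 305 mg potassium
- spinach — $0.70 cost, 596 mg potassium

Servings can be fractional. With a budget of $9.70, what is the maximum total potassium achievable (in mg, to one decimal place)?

33368.0 mg

Potassium per dollar: banana 3440, spinach 851.4, broccoli 620, salmon 110.9.
With no serving limits, spend the whole cost allowance on banana: $9.70 / $0.15 × 516 mg = 33368.0 mg.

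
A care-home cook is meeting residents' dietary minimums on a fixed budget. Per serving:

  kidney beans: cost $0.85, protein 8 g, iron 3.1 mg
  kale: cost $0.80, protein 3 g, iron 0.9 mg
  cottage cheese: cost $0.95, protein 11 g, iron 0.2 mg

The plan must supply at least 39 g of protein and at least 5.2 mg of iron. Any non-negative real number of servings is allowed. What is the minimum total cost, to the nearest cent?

$3.61

The cheapest plan sits at a corner of the feasible region — with two constraints it uses at most two foods.
kidney beans only: max(39/8, 5.2/3.1) = 4.875 servings → $4.14.
kale only: max(39/3, 5.2/0.9) = 13 servings → $10.40.
cottage cheese only: max(39/11, 5.2/0.2) = 26 servings → $24.70.
kidney beans + kale: intersection lies outside the first quadrant.
kidney beans + cottage cheese with both tight: 1.52 servings and 2.44 servings → $3.61.
kale + cottage cheese with both tight: 5.312 servings and 2.097 servings → $6.24.
Cheapest feasible corner: $3.61.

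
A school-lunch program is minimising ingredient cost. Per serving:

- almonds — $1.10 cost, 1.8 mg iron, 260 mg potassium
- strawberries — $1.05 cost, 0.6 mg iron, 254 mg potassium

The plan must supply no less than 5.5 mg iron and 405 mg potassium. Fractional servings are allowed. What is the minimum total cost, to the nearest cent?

At the optimum either one food covers both requirements or two foods hit both targets exactly; no other combination can be cheaper.
almonds only: max(5.5/1.8, 405/260) = 3.056 servings → $3.36.
strawberries only: max(5.5/0.6, 405/254) = 9.167 servings → $9.62.
almonds + strawberries: the both-tight solution has a negative serving — not a feasible corner.
Cheapest feasible corner: $3.36.

$3.36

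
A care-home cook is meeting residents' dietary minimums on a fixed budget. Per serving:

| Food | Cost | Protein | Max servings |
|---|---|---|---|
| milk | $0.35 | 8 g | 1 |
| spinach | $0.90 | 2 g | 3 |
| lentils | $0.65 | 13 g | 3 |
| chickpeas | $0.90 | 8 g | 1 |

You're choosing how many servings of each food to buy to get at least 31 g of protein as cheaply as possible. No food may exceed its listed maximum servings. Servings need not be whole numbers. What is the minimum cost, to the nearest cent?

$1.50

Cost per g of protein: milk $0.0437, lentils $0.0500, chickpeas $0.1125, spinach $0.4500.
Take 1 serving of milk: +8.0 g protein for $0.35 (total $0.35, still need 23.0 g).
Take 1.769 servings of lentils: +23.0 g protein for $1.15 (total $1.50, still need 0.0 g).
Greedy by cheapest-per-g is optimal for a single linear constraint, so the minimum cost is $1.50.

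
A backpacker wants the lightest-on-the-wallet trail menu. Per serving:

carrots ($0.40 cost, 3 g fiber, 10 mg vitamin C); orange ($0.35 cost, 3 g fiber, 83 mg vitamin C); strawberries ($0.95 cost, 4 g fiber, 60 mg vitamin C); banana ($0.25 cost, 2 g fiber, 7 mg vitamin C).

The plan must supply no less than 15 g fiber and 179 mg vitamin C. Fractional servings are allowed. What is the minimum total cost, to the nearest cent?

At the optimum either one food covers both requirements or two foods hit both targets exactly; no other combination can be cheaper.
carrots only: max(15/3, 179/10) = 17.9 servings → $7.16.
orange only: max(15/3, 179/83) = 5 servings → $1.75.
strawberries only: max(15/4, 179/60) = 3.75 servings → $3.56.
banana only: max(15/2, 179/7) = 25.57 servings → $6.39.
carrots + orange with both tight: 3.233 servings and 1.767 servings → $1.91.
carrots + strawberries with both tight: 1.314 servings and 2.764 servings → $3.15.
carrots + banana: intersection lies outside the first quadrant.
orange + strawberries: intersection lies outside the first quadrant.
orange + banana with both tight: 1.745 servings and 4.883 servings → $1.83.
strawberries + banana with both tight: 2.75 servings and 2 servings → $3.11.
Cheapest feasible corner: $1.75.

$1.75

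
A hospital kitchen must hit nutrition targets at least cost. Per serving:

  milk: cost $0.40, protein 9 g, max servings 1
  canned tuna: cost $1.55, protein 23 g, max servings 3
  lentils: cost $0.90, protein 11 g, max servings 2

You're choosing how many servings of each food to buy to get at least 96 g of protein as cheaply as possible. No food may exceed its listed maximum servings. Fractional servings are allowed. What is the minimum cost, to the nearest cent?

$6.52

Cost per g of protein: milk $0.0444, canned tuna $0.0674, lentils $0.0818.
Take 1 serving of milk: +9.0 g protein for $0.40 (total $0.40, still need 87.0 g).
Take 3 servings of canned tuna: +69.0 g protein for $4.65 (total $5.05, still need 18.0 g).
Take 1.636 servings of lentils: +18.0 g protein for $1.47 (total $6.52, still need 0.0 g).
Filling from the cheapest source first is optimal under one linear minimum: $6.52.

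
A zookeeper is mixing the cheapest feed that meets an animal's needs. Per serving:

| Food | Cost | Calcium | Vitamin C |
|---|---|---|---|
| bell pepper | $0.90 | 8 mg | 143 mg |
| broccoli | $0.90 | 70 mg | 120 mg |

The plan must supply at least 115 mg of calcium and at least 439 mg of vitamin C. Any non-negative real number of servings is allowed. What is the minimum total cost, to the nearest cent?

An LP optimum is at a vertex; with two nutrient constraints at most two foods are used. Check each candidate.
bell pepper only: max(115/8, 439/143) = 14.38 servings → $12.94.
broccoli only: max(115/70, 439/120) = 3.658 servings → $3.29.
bell pepper + broccoli with both tight: 1.871 servings and 1.429 servings → $2.97.
The minimum over all feasible corners is $2.97.

$2.97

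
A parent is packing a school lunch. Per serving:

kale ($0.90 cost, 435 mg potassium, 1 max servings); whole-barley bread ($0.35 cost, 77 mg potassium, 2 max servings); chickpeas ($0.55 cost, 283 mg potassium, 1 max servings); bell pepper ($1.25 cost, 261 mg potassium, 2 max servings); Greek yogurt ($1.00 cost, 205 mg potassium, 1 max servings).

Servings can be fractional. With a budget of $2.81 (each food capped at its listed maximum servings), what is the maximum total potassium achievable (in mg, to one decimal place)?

1009.8 mg

Potassium per dollar: chickpeas 514.5, kale 483.3, whole-barley bread 220, bell pepper 208.8, Greek yogurt 205.
Take 1 serving of chickpeas: spends $0.55, +283.0 mg potassium (running total 283.0 mg).
Take 1 serving of kale: spends $0.90, +435.0 mg potassium (running total 718.0 mg).
Take 2 servings of whole-barley bread: spends $0.70, +154.0 mg potassium (running total 872.0 mg).
Take 0.528 servings of bell pepper: spends $0.66, +137.8 mg potassium (running total 1009.8 mg).
Filling greedily by potassium-per-dollar is optimal for one linear limit, giving 1009.8 mg.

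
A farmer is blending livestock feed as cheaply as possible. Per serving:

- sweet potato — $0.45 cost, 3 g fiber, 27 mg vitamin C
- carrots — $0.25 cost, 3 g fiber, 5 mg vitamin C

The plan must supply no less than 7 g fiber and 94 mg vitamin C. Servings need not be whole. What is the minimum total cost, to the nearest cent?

This is a tiny linear program; its minimum lies at a vertex of the feasible set. List the vertices and price them.
sweet potato only: max(7/3, 94/27) = 3.481 servings → $1.57.
carrots only: max(7/3, 94/5) = 18.8 servings → $4.70.
sweet potato + carrots: the both-tight solution has a negative serving — not a feasible corner.
The minimum over all feasible corners is $1.57.

$1.57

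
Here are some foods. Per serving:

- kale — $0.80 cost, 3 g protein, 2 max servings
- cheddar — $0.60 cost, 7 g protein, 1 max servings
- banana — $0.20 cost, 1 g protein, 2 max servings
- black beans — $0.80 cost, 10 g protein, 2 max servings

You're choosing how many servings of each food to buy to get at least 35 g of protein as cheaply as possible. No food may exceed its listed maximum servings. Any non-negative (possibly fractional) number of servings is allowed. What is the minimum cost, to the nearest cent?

$4.20

Cost per g of protein: black beans $0.0800, cheddar $0.0857, banana $0.2000, kale $0.2667.
Take 2 servings of black beans: +20.0 g protein for $1.60 (total $1.60, still need 15.0 g).
Take 1 serving of cheddar: +7.0 g protein for $0.60 (total $2.20, still need 8.0 g).
Take 2 servings of banana: +2.0 g protein for $0.40 (total $2.60, still need 6.0 g).
Take 2 servings of kale: +6.0 g protein for $1.60 (total $4.20, still need 0.0 g).
Filling from the cheapest source first is optimal under one linear minimum: $4.20.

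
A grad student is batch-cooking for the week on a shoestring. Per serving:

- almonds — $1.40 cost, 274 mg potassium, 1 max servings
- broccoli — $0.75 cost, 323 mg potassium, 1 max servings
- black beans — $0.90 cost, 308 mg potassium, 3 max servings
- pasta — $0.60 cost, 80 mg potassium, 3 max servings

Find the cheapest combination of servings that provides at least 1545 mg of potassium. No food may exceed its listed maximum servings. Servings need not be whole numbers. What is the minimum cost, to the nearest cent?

$5.03

Cost per mg of potassium: broccoli $0.0023, black beans $0.0029, almonds $0.0051, pasta $0.0075.
Take 1 serving of broccoli: +323.0 mg potassium for $0.75 (total $0.75, still need 1222.0 mg).
Take 3 servings of black beans: +924.0 mg potassium for $2.70 (total $3.45, still need 298.0 mg).
Take 1 serving of almonds: +274.0 mg potassium for $1.40 (total $4.85, still need 24.0 mg).
Take 0.3 servings of pasta: +24.0 mg potassium for $0.18 (total $5.03, still need 0.0 mg).
Filling from the cheapest source first is optimal under one linear minimum: $5.03.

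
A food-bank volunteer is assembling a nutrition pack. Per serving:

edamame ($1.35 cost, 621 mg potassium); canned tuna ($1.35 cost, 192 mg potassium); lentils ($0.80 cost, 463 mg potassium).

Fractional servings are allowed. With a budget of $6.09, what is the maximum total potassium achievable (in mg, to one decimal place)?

3524.6 mg

Potassium per dollar: lentils 578.8, edamame 460, canned tuna 142.2.
With no serving limits, spend the whole cost allowance on lentils: $6.09 / $0.80 × 463 mg = 3524.6 mg.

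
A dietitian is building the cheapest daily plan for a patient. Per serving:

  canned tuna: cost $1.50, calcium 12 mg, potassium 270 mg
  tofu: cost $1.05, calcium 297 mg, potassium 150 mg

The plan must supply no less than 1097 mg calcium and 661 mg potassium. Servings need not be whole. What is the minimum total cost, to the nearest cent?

Minimising a linear cost over {calcium ≥ 1097, potassium ≥ 661, servings ≥ 0} — the optimum is at a vertex, using one or two foods.
canned tuna only: max(1097/12, 661/270) = 91.42 servings → $137.12.
tofu only: max(1097/297, 661/150) = 4.407 servings → $4.63.
canned tuna + tofu with both tight: 0.4052 servings and 3.677 servings → $4.47.
The minimum over all feasible corners is $4.47.

$4.47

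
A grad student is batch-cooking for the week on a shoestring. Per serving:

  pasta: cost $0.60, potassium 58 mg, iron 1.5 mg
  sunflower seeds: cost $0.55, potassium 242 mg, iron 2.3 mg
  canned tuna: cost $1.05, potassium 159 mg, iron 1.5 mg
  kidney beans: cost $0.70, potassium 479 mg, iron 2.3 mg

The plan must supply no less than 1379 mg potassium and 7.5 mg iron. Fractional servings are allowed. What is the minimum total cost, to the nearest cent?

$2.17

This is a tiny linear program; its minimum lies at a vertex of the feasible set. List the vertices and price them.
pasta only: max(1379/58, 7.5/1.5) = 23.78 servings → $14.27.
sunflower seeds only: max(1379/242, 7.5/2.3) = 5.698 servings → $3.13.
canned tuna only: max(1379/159, 7.5/1.5) = 8.673 servings → $9.11.
kidney beans only: max(1379/479, 7.5/2.3) = 3.261 servings → $2.28.
pasta + sunflower seeds: intersection lies outside the first quadrant.
pasta + canned tuna: the both-tight solution has a negative serving — not a feasible corner.
pasta + kidney beans with both tight: 0.7192 servings and 2.792 servings → $2.39.
sunflower seeds + canned tuna: intersection lies outside the first quadrant.
sunflower seeds + kidney beans with both tight: 0.772 servings and 2.489 servings → $2.17.
canned tuna + kidney beans with both tight: 1.193 servings and 2.483 servings → $2.99.
The minimum over all feasible corners is $2.17.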